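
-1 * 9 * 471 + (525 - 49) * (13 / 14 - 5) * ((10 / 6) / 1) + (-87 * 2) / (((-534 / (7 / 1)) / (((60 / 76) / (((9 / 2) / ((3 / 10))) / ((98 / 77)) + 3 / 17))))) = -11985703401 / 1604759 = -7468.85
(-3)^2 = 9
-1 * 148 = -148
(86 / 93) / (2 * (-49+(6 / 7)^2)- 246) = -2107 / 780456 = -0.00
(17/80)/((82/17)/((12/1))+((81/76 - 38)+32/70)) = -115311/19575796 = -0.01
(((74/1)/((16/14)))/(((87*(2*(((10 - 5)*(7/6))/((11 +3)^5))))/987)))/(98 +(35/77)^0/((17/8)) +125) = 83473377288/550855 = 151534.21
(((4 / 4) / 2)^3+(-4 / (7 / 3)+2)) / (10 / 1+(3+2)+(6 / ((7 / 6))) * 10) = 23 / 3720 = 0.01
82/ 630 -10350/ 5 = -652009/ 315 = -2069.87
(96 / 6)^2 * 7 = 1792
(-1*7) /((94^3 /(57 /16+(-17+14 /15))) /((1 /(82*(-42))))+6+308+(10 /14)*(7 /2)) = -42014 /1373056921713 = -0.00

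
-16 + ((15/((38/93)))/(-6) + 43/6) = -3409/228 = -14.95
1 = 1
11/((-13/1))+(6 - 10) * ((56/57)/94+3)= -12.89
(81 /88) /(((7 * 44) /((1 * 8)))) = 81 /3388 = 0.02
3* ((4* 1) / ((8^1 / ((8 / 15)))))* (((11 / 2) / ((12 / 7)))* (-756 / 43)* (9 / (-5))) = 87318 / 1075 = 81.23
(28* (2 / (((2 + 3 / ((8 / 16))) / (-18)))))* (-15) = 1890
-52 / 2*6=-156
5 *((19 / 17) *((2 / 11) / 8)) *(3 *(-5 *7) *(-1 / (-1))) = -9975 / 748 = -13.34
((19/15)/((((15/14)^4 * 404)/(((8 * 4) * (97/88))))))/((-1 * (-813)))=70800688/685900153125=0.00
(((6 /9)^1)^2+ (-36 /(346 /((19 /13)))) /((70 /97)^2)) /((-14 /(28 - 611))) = 4407333667 /694266300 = 6.35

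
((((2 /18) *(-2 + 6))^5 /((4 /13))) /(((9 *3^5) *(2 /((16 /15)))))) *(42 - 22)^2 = 2129920 /387420489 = 0.01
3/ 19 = 0.16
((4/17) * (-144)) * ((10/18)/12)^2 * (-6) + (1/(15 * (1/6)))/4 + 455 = 2090909/4590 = 455.54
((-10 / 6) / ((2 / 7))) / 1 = -35 / 6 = -5.83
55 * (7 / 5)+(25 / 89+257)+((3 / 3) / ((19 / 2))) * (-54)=555657 / 1691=328.60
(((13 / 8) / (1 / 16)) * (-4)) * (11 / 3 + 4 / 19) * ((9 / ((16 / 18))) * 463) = -35915373 / 19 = -1890282.79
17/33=0.52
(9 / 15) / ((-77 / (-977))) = 2931 / 385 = 7.61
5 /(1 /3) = 15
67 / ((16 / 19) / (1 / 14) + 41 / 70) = 89110 / 16459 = 5.41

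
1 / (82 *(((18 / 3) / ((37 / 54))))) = 37 / 26568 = 0.00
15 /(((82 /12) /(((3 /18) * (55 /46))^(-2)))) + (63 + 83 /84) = 248504987 /2083620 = 119.27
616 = 616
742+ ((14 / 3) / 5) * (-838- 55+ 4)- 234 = -4826 / 15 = -321.73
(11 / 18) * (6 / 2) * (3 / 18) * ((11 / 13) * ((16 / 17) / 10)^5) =991232 / 519135215625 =0.00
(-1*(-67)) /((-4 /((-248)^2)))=-1030192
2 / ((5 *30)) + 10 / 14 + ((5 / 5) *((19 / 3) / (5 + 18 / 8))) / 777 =1231558 / 1689975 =0.73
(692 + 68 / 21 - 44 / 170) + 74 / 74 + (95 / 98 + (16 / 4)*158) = 33210427 / 24990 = 1328.95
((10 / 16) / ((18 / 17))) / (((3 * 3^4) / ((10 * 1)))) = 425 / 17496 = 0.02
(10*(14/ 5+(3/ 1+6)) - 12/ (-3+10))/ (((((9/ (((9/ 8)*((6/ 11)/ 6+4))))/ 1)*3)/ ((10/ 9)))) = 925/ 42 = 22.02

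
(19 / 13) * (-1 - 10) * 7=-1463 / 13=-112.54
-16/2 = -8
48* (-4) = -192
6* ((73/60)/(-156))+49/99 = 0.45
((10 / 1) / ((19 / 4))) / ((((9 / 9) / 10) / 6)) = 2400 / 19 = 126.32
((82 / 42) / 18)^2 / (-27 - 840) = -1681 / 123880428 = -0.00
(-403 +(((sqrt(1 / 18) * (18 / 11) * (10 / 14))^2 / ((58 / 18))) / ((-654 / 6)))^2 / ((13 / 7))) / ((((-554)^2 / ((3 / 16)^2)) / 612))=-0.03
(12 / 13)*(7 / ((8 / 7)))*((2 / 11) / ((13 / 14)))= 2058 / 1859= 1.11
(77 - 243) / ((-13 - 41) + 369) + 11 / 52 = -5167 / 16380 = -0.32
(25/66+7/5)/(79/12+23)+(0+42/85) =183968/331925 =0.55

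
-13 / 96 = -0.14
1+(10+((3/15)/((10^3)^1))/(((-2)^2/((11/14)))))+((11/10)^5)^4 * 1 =12409277464527920064407/700000000000000000000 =17.73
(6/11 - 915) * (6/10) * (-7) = 211239/55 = 3840.71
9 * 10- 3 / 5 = 447 / 5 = 89.40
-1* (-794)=794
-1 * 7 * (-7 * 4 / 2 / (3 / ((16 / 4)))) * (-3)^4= 10584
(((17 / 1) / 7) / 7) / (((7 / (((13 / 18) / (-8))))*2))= -221 / 98784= -0.00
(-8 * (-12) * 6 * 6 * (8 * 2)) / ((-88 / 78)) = -539136 / 11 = -49012.36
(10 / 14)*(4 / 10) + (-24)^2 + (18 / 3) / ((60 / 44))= 20324 / 35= 580.69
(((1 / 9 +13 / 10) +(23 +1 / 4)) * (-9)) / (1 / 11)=-48829 / 20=-2441.45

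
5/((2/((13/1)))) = 65/2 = 32.50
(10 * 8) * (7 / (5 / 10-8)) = -224 / 3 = -74.67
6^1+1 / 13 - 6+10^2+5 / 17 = 22182 / 221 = 100.37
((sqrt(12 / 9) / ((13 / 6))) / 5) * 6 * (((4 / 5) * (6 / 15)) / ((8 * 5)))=24 * sqrt(3) / 8125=0.01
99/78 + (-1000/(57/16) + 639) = 532879/1482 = 359.57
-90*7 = -630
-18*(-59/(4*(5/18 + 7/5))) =23895/151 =158.25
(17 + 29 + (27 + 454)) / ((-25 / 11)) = -5797 / 25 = -231.88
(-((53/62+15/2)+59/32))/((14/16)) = -10117/868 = -11.66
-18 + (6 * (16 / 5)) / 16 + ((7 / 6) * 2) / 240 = -12089 / 720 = -16.79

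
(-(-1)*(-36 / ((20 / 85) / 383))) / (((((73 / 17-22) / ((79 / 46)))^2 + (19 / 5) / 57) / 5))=-7926902081325 / 2877479389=-2754.81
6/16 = 3/8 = 0.38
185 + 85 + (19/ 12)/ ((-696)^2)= 1569507859/ 5812992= 270.00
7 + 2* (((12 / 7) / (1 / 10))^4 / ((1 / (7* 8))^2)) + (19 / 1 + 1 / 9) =238878731515 / 441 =541675128.15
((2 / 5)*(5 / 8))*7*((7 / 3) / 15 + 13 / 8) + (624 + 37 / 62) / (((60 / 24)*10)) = 1254377 / 44640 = 28.10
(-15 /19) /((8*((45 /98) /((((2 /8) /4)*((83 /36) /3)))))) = -0.01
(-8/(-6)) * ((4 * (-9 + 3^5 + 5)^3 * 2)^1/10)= 218430704/15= 14562046.93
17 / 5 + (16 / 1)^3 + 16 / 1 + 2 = 20587 / 5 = 4117.40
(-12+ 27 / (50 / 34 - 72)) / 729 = -4949 / 291357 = -0.02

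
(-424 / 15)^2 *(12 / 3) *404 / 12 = 72629504 / 675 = 107599.27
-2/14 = -1/7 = -0.14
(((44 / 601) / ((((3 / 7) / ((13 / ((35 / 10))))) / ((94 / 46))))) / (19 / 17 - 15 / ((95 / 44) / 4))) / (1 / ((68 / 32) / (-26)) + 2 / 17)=147620044 / 36797309805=0.00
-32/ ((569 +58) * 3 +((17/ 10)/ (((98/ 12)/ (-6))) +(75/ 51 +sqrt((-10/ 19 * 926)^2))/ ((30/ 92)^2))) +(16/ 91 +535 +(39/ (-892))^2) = 13750151487024393635/ 25692919388714032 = 535.17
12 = 12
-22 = -22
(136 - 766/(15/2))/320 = 127/1200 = 0.11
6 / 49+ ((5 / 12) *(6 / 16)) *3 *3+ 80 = 127837 / 1568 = 81.53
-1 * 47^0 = -1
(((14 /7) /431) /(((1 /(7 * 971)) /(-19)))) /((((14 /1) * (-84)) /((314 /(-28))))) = -2896493 /506856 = -5.71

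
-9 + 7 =-2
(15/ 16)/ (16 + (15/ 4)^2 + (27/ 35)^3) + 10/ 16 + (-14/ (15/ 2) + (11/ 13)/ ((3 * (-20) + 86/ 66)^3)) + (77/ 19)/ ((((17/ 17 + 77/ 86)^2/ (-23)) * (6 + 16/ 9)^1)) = -544876091586596956812260201/ 119832157771832779589236440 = -4.55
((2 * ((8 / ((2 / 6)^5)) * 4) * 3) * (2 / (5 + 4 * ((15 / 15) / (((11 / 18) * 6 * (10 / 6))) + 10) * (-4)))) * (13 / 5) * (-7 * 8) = 747242496 / 8669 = 86197.08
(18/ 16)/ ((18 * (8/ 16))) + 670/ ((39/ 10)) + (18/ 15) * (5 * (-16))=23687/ 312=75.92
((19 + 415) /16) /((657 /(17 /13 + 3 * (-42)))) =-351757 /68328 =-5.15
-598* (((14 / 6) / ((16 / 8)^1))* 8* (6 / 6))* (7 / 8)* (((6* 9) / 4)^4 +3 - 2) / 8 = -7786376507 / 384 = -20277022.15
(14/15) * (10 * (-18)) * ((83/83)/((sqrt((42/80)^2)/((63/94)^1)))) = -10080/47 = -214.47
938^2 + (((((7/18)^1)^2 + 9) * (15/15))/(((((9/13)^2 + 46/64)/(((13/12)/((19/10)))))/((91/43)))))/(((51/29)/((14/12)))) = 173155557832870718/196801199397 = 879850.11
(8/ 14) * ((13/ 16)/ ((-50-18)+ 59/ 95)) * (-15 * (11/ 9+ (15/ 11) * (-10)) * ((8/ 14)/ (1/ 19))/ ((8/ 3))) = -144192425/ 27601112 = -5.22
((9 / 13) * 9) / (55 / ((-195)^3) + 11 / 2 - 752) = -18480150 / 2214081697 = -0.01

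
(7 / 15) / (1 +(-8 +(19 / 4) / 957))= -8932 / 133885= -0.07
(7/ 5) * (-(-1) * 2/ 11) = 14/ 55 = 0.25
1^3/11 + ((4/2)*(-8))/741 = 565/8151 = 0.07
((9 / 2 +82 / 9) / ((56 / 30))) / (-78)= -0.09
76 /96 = 19 /24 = 0.79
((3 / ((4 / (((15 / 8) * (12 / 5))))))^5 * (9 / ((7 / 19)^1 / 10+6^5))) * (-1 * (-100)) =306707887125 / 6051622912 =50.68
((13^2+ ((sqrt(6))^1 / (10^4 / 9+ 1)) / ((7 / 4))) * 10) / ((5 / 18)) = 1296 * sqrt(6) / 70063+ 6084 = 6084.05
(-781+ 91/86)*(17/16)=-1140275/1376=-828.69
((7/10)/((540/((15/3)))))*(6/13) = 7/2340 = 0.00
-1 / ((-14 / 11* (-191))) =-11 / 2674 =-0.00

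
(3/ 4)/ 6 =1/ 8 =0.12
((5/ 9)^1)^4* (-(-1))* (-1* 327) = -68125/ 2187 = -31.15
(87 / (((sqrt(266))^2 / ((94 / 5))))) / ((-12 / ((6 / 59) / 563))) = -0.00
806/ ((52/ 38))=589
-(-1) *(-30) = -30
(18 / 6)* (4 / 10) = 6 / 5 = 1.20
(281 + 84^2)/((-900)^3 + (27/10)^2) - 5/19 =-33137630605/125918180559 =-0.26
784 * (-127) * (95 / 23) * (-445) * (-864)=-3636780940800 / 23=-158120910469.57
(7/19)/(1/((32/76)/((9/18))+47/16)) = 1.39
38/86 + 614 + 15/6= 53057/86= 616.94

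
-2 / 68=-1 / 34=-0.03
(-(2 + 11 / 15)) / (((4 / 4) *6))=-0.46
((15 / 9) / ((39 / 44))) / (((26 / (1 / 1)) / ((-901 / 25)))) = -19822 / 7605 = -2.61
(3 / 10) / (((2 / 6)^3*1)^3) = 59049 / 10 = 5904.90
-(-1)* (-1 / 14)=-1 / 14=-0.07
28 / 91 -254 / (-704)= 3059 / 4576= 0.67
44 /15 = 2.93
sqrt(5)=2.24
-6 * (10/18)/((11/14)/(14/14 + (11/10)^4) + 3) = -1724870/1717383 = -1.00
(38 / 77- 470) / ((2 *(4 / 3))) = -13557 / 77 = -176.06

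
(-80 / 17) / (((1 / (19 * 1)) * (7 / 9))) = -13680 / 119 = -114.96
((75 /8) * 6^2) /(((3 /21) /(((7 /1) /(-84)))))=-1575 /8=-196.88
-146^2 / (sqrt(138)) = -1814.54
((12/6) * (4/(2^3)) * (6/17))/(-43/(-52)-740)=-312/653429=-0.00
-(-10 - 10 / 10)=11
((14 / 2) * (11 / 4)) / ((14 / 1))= 11 / 8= 1.38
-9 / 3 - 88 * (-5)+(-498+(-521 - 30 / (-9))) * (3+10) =-12766.67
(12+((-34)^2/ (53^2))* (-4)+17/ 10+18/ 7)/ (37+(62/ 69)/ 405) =16072684119/ 40664145802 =0.40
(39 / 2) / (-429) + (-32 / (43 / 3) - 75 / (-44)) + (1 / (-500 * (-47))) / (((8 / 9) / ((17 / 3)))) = -50970877 / 88924000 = -0.57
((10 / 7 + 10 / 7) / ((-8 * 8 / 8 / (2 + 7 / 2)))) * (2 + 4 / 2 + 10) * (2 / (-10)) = 11 / 2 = 5.50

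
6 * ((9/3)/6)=3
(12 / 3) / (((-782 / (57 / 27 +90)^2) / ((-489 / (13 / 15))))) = 1120202830 / 45747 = 24486.91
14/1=14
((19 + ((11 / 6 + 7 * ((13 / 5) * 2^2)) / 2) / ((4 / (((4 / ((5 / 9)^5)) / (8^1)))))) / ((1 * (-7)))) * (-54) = 206628057 / 250000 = 826.51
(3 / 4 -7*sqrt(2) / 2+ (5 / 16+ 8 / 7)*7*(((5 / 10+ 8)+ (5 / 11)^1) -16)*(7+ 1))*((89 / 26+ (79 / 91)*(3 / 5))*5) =-11319706 / 1001 -3589*sqrt(2) / 52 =-11406.01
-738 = -738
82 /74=41 /37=1.11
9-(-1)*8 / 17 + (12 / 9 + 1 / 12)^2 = 11.48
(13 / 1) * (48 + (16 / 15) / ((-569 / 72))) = 1770288 / 2845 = 622.25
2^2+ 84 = 88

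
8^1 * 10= 80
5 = 5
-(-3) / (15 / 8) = 8 / 5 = 1.60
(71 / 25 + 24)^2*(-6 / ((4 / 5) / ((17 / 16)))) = -22962291 / 4000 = -5740.57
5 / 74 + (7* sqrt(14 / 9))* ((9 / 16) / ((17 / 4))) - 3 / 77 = 163 / 5698 + 21* sqrt(14) / 68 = 1.18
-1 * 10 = -10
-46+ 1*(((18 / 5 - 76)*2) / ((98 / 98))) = -954 / 5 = -190.80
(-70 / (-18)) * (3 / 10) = 7 / 6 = 1.17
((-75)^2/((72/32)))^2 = 6250000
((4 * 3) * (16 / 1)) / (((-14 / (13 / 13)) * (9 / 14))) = -64 / 3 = -21.33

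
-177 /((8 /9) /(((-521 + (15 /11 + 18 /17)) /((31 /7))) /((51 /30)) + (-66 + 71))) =10028627955 /788392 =12720.36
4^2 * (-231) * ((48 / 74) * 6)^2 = -76640256 / 1369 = -55982.66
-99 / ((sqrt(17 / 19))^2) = -1881 / 17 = -110.65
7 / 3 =2.33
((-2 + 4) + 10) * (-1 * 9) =-108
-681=-681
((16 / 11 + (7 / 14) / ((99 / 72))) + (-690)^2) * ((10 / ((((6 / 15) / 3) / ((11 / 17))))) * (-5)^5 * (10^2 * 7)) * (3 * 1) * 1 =-2577645000000000 / 17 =-151626176470588.24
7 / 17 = 0.41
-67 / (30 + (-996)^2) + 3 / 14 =743800 / 3472161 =0.21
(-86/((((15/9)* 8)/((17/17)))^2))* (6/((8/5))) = -1161/640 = -1.81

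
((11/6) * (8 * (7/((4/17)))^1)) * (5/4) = 6545/12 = 545.42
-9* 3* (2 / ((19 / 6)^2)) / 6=-0.90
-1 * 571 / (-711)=571 / 711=0.80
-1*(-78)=78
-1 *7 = -7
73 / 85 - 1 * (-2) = 243 / 85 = 2.86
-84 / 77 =-12 / 11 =-1.09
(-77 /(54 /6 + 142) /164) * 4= -77 /6191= -0.01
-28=-28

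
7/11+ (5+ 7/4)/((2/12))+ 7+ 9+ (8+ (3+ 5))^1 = 1609/22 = 73.14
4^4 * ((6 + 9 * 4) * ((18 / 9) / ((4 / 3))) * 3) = 48384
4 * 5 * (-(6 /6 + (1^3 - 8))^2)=-720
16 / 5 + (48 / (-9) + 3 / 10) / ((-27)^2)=69833 / 21870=3.19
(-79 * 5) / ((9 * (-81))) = 395 / 729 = 0.54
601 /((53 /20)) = 12020 /53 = 226.79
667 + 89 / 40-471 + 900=43929 / 40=1098.22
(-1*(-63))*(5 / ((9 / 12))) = 420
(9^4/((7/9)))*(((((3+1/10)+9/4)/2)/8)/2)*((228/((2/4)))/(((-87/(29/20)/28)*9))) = -13338513/400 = -33346.28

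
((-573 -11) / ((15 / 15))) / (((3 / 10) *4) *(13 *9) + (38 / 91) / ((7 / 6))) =-930020 / 224157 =-4.15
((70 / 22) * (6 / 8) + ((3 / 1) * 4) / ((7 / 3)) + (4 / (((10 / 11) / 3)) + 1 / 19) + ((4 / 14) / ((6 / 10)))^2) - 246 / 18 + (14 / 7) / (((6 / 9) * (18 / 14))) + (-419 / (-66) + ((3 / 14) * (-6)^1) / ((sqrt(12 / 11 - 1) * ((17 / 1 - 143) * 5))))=sqrt(11) / 490 + 29537881 / 1843380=16.03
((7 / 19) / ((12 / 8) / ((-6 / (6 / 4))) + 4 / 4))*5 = 56 / 19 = 2.95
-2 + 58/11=36/11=3.27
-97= -97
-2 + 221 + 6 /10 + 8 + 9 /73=83119 /365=227.72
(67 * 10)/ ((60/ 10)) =335/ 3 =111.67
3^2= 9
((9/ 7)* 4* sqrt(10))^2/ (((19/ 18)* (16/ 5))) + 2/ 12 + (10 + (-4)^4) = 344.47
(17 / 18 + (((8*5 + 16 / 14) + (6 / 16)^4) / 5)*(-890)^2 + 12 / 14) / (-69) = -420681851899 / 4451328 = -94507.04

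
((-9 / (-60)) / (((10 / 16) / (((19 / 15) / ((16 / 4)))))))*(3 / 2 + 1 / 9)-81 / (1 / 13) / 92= -292988 / 25875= -11.32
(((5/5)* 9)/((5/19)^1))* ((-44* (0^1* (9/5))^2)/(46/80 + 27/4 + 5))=0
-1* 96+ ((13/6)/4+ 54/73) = -94.72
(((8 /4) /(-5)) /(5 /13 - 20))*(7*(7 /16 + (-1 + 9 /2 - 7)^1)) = -4459 /10200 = -0.44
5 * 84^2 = 35280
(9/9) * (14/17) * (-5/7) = -10/17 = -0.59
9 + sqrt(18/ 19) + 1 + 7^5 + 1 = 3 * sqrt(38)/ 19 + 16818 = 16818.97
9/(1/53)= 477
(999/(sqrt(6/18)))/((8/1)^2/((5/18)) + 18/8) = 2220 * sqrt(3)/517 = 7.44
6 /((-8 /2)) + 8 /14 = -13 /14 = -0.93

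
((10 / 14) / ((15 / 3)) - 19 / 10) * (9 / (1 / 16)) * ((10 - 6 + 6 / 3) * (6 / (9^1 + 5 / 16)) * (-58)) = 295861248 / 5215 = 56732.74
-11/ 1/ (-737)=1/ 67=0.01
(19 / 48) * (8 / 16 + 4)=1.78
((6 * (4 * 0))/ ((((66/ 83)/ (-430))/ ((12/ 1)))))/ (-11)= 0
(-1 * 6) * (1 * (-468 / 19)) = 2808 / 19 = 147.79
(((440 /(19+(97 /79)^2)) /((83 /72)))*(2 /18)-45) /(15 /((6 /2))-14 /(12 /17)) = 684100290 /236361839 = 2.89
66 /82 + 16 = 689 /41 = 16.80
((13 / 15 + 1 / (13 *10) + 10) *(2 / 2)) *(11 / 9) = 46651 / 3510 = 13.29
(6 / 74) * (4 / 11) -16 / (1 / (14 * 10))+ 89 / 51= -46458845 / 20757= -2238.23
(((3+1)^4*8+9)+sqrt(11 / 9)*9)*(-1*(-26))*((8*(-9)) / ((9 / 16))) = -6845696 -9984*sqrt(11) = -6878809.18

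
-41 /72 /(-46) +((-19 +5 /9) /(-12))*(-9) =-45775 /3312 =-13.82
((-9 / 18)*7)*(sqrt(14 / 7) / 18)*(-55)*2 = 385*sqrt(2) / 18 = 30.25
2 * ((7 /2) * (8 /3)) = 56 /3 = 18.67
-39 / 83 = -0.47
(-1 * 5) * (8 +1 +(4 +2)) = -75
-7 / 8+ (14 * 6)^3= 4741625 / 8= 592703.12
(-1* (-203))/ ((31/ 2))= 406/ 31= 13.10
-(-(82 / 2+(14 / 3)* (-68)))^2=-687241 / 9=-76360.11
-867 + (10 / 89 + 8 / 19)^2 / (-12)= -7437713482 / 8578443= -867.02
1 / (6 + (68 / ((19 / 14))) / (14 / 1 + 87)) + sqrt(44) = 1919 / 12466 + 2*sqrt(11) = 6.79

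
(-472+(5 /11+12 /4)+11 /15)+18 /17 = -1309243 /2805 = -466.75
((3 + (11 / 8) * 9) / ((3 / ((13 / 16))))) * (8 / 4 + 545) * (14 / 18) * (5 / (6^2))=10204285 / 41472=246.05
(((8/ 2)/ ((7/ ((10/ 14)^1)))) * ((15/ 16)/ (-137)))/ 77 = -75/ 2067604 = -0.00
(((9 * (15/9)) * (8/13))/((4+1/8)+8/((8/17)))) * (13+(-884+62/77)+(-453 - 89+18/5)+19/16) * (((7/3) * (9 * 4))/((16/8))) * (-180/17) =273485.21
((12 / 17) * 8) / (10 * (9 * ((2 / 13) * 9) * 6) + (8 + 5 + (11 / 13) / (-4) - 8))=1664 / 221731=0.01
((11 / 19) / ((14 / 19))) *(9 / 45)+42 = 2951 / 70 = 42.16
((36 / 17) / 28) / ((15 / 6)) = 18 / 595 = 0.03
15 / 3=5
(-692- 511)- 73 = -1276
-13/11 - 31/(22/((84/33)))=-577/121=-4.77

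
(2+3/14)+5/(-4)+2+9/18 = 97/28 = 3.46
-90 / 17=-5.29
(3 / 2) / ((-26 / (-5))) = 15 / 52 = 0.29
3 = 3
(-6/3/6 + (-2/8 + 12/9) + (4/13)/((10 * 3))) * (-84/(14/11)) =-6523/130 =-50.18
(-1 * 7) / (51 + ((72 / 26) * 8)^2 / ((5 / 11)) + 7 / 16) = -13520 / 2184797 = -0.01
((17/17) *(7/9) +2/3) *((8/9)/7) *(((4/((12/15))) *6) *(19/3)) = 19760/567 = 34.85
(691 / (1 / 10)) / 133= 51.95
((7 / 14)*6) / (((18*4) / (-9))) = -3 / 8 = -0.38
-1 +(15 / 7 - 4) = -20 / 7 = -2.86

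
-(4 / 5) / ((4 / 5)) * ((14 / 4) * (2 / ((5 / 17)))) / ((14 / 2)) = -17 / 5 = -3.40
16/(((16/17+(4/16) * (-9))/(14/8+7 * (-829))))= 6311760/89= 70918.65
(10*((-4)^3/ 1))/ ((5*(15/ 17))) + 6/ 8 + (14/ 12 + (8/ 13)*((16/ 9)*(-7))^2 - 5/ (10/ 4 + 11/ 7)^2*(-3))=-46.94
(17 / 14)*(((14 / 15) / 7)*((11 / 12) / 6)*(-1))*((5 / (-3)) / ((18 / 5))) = 935 / 81648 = 0.01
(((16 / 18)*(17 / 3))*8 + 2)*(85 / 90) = 9707 / 243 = 39.95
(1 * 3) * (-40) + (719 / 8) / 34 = -31921 / 272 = -117.36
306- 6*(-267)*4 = 6714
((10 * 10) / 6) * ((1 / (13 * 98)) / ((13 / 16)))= 400 / 24843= 0.02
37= 37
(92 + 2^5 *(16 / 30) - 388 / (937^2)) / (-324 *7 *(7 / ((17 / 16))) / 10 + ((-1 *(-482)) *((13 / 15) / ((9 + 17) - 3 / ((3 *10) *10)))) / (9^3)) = -5783003612377731 / 79226218301889247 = -0.07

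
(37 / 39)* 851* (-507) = -409331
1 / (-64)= -0.02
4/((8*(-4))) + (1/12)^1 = -1/24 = -0.04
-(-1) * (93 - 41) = 52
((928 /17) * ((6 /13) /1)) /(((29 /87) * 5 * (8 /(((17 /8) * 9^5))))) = 15411789 /65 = 237104.45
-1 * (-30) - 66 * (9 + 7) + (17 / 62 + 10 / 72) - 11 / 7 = -8024161 / 7812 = -1027.16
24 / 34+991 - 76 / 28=117690 / 119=988.99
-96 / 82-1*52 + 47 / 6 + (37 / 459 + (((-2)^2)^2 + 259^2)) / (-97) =-737.06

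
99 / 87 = 33 / 29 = 1.14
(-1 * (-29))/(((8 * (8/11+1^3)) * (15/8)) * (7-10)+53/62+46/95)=-1878910/4949193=-0.38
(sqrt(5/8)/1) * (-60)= -15 * sqrt(10)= -47.43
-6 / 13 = -0.46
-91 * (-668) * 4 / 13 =18704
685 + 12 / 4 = 688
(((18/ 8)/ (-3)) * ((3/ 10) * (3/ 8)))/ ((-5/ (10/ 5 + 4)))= 81/ 800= 0.10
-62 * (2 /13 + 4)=-3348 /13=-257.54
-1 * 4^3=-64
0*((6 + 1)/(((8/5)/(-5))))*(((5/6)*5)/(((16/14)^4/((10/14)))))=0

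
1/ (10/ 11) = 11/ 10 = 1.10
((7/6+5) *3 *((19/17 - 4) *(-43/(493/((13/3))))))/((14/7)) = 1013467/100572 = 10.08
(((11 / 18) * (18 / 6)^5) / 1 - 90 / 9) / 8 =277 / 16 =17.31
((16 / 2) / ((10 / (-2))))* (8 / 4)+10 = 34 / 5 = 6.80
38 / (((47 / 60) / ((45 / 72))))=1425 / 47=30.32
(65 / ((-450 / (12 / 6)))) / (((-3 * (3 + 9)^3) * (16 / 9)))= 13 / 414720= 0.00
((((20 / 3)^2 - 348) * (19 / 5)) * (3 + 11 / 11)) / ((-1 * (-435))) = -207632 / 19575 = -10.61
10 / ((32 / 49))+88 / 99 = 2333 / 144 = 16.20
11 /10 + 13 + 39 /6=103 /5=20.60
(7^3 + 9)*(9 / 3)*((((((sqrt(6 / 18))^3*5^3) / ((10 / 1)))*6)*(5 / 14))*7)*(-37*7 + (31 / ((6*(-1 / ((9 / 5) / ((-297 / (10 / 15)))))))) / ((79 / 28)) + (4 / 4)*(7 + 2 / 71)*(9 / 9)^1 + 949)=2322345465200*sqrt(3) / 151443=26560622.40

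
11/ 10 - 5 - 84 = -879/ 10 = -87.90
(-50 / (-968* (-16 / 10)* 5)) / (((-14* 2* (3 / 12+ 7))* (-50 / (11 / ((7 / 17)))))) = -17 / 1000384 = -0.00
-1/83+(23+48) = 5892/83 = 70.99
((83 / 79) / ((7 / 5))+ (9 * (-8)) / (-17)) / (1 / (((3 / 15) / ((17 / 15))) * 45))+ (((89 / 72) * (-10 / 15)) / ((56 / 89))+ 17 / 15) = 27213409477 / 690409440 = 39.42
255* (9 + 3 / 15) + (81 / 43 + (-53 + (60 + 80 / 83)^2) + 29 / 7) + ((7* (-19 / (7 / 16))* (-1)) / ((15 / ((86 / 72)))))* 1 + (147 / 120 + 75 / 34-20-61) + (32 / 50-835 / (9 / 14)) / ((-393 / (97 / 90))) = 6694514571058494889 / 1122145496829000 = 5965.82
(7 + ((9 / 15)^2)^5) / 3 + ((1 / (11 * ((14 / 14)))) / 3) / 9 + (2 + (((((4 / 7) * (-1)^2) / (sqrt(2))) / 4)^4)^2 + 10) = 3835933370895941041 / 267522796406250000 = 14.34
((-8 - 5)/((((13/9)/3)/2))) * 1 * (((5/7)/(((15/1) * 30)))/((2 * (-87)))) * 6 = 3/1015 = 0.00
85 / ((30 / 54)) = 153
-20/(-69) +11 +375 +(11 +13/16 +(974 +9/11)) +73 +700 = 26060059/12144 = 2145.92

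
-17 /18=-0.94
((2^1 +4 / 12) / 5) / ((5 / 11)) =1.03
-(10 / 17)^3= -1000 / 4913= -0.20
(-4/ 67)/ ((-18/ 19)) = 0.06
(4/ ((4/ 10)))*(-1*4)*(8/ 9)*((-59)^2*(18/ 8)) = -278480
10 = 10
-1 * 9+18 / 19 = -153 / 19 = -8.05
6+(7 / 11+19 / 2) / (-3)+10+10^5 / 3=733611 / 22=33345.95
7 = 7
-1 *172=-172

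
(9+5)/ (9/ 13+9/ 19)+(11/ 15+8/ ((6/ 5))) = 13973/ 720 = 19.41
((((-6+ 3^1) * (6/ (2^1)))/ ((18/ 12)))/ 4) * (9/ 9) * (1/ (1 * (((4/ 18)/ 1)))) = -27/ 4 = -6.75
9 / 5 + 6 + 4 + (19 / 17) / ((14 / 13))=15277 / 1190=12.84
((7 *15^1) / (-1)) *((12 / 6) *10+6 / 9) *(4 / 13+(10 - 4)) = -177940 / 13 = -13687.69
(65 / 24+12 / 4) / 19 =137 / 456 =0.30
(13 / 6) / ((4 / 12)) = 13 / 2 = 6.50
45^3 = 91125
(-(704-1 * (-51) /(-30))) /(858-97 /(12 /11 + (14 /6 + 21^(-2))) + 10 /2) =-58368153 /69371195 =-0.84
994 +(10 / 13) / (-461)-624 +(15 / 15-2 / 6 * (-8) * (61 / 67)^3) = 2017025423641 / 5407417977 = 373.01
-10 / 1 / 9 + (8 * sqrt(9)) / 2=10.89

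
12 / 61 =0.20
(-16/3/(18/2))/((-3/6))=32/27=1.19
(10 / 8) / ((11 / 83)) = 415 / 44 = 9.43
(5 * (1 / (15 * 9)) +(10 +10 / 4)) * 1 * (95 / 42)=64315 / 2268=28.36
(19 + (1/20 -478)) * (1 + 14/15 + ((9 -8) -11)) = 1110659/300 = 3702.20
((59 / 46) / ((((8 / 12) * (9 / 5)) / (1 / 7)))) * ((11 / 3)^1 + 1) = 295 / 414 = 0.71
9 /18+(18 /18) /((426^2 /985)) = 91723 /181476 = 0.51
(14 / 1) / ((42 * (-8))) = -1 / 24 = -0.04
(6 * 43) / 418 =129 / 209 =0.62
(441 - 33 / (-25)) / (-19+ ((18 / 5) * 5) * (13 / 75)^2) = -276450 / 11537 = -23.96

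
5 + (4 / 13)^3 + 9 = 30822 / 2197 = 14.03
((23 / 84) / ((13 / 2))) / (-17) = -23 / 9282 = -0.00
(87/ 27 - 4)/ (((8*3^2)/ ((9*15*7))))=-245/ 24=-10.21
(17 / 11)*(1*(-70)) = -1190 / 11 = -108.18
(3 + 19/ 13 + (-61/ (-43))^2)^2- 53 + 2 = -5250617594/ 577777369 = -9.09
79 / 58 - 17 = -907 / 58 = -15.64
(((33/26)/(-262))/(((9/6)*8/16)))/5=-11/8515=-0.00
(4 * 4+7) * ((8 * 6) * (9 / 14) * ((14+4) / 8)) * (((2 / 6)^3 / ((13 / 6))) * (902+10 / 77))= 172548576 / 7007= 24625.17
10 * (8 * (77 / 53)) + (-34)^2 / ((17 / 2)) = 13368 / 53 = 252.23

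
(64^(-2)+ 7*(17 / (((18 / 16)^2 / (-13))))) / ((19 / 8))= -405536687 / 787968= -514.66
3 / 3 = 1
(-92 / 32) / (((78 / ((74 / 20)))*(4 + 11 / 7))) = -5957 / 243360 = -0.02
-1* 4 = -4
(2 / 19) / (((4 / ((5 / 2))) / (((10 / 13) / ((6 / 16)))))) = 100 / 741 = 0.13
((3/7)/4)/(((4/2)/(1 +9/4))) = 39/224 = 0.17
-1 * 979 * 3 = -2937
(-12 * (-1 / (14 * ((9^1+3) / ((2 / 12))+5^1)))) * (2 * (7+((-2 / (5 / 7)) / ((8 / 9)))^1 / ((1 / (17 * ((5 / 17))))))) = -0.19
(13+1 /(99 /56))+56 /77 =1415 /99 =14.29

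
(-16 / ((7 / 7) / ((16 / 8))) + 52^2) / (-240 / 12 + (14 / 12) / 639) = -10244448 / 76673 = -133.61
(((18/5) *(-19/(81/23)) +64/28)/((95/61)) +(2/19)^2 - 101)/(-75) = 1.49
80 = 80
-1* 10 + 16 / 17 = -154 / 17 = -9.06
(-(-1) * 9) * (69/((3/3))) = 621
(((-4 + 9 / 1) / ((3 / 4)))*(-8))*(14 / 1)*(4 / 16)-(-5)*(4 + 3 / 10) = -165.17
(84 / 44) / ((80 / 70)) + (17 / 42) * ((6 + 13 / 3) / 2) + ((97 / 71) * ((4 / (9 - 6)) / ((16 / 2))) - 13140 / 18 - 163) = -349935899 / 393624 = -889.01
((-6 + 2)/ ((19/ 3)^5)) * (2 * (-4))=7776/ 2476099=0.00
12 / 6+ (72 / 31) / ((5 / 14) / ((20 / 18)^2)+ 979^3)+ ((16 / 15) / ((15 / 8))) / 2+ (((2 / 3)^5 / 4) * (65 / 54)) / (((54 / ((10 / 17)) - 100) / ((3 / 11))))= 458525082399548709362 / 200832102231254636175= 2.28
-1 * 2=-2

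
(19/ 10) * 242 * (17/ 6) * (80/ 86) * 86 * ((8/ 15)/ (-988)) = -32912/ 585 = -56.26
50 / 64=25 / 32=0.78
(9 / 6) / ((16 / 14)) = 21 / 16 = 1.31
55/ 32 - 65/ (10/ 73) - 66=-17241/ 32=-538.78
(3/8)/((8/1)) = 3/64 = 0.05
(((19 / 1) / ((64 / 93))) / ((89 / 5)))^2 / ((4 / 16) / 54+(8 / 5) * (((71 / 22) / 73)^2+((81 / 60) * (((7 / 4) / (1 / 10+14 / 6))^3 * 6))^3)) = 75065086187789528603325477375 / 1365667078756274719093373562808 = 0.05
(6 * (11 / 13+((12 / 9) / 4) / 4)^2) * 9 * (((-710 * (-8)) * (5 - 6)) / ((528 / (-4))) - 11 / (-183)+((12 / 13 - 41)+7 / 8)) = 17115674575 / 94347968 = 181.41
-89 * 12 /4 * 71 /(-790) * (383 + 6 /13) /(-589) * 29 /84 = -182701247 /33874568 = -5.39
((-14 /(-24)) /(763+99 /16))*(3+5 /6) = 322 /110763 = 0.00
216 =216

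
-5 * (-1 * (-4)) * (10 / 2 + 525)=-10600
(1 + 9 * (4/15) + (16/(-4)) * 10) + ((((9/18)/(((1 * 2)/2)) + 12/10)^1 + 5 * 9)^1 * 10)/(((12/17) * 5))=5743/60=95.72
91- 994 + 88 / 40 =-4504 / 5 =-900.80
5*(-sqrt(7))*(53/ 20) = -53*sqrt(7)/ 4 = -35.06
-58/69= -0.84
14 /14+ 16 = 17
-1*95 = -95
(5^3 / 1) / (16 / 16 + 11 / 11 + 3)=25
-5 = -5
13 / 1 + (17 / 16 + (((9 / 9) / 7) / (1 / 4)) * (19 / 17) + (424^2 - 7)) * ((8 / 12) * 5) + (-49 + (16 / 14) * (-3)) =1711304467 / 2856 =599196.24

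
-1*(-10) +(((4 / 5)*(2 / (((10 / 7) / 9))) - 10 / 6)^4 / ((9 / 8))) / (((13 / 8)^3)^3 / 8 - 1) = 1388921394730079442482 / 2714032130164453125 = 511.76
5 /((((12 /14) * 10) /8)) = 14 /3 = 4.67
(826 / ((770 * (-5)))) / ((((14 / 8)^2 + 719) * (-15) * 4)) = 236 / 47656125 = 0.00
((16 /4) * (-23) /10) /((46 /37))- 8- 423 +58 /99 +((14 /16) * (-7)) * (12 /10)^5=-140163922 /309375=-453.06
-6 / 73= -0.08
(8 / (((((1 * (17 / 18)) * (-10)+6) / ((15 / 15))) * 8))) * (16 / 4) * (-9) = 324 / 31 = 10.45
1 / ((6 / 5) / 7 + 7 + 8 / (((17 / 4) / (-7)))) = -595 / 3573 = -0.17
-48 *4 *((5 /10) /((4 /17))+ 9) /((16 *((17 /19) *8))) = -5073 /272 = -18.65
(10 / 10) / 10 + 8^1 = 81 / 10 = 8.10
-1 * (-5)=5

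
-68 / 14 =-34 / 7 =-4.86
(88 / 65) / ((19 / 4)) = 352 / 1235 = 0.29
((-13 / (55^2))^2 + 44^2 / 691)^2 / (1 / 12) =3766163703698132578092 / 39981364397953515625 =94.20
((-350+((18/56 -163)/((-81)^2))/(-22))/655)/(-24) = 282909409/12706714944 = 0.02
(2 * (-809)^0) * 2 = 4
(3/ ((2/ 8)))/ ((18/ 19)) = 38/ 3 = 12.67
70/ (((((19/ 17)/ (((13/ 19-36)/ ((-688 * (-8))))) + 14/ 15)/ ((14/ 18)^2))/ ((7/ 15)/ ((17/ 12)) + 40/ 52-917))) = 388218628105/ 1734201027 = 223.86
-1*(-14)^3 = 2744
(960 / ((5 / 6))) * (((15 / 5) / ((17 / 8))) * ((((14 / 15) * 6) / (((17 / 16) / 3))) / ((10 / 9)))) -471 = 163812129 / 7225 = 22672.96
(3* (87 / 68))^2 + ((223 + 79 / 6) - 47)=203.90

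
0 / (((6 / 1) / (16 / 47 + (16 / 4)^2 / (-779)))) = 0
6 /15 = 2 /5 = 0.40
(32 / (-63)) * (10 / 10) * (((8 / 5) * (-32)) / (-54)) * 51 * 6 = -147.37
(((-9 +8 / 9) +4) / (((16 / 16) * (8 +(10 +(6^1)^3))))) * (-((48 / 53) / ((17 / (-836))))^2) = 34.85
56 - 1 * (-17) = 73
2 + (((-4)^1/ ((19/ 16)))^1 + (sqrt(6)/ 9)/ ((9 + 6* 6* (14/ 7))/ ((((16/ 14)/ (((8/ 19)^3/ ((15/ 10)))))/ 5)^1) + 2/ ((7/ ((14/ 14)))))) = -26/ 19 + 48013* sqrt(6)/ 7743942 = -1.35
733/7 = 104.71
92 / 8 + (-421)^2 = 354505 / 2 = 177252.50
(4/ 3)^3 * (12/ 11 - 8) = -4864/ 297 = -16.38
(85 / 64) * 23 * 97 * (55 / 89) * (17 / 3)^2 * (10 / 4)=15071241625 / 102528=146996.35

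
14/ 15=0.93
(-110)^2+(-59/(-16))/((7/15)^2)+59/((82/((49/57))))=22201873747/1832208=12117.55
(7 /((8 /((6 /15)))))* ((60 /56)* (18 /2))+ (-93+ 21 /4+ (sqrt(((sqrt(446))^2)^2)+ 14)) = 3005 /8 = 375.62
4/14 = 2/7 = 0.29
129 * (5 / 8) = 645 / 8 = 80.62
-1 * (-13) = 13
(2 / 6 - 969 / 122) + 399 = 143249 / 366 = 391.39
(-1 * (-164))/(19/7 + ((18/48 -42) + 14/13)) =-4.33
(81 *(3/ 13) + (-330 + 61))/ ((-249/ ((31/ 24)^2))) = 1563547/ 932256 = 1.68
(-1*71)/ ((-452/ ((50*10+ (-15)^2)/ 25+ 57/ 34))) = 74053/ 15368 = 4.82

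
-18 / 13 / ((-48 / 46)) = 69 / 52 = 1.33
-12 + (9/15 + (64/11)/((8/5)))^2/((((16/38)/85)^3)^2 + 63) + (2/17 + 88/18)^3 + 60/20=56570221095486224776625583071122/484434842976674190194280061023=116.78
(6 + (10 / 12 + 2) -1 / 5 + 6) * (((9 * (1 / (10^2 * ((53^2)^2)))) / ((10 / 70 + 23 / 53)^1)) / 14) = 1317 / 63719356000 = 0.00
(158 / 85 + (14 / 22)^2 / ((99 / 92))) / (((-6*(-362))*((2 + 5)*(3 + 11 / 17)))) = 1137931 / 28229950980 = 0.00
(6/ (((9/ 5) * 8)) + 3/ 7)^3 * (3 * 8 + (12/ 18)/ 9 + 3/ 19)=4449191641/ 304057152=14.63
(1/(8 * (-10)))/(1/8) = -1/10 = -0.10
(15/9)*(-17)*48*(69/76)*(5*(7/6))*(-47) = 6431950/19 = 338523.68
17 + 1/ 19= 324/ 19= 17.05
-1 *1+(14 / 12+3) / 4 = 1 / 24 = 0.04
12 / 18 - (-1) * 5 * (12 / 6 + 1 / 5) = 35 / 3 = 11.67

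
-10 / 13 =-0.77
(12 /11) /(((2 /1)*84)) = 1 /154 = 0.01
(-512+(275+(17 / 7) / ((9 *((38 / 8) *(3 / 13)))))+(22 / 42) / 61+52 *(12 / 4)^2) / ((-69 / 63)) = -50656586 / 239913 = -211.15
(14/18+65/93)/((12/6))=206/279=0.74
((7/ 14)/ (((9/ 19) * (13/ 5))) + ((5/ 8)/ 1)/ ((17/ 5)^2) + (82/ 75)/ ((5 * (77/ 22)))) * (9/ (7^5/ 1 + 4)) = 123676927/ 442112489000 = 0.00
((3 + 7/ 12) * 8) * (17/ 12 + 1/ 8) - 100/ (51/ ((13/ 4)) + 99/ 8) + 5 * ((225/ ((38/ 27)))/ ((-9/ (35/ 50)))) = -3583802/ 166383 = -21.54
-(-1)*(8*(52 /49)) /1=416 /49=8.49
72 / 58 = 36 / 29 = 1.24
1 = 1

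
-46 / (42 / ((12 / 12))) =-23 / 21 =-1.10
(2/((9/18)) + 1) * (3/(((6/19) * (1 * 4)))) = 95/8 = 11.88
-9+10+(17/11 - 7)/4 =-4/11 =-0.36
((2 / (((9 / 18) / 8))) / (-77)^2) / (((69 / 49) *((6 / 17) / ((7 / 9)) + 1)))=3808 / 1444377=0.00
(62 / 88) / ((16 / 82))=1271 / 352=3.61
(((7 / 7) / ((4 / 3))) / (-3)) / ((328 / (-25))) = 25 / 1312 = 0.02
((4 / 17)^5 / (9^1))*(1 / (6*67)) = 512 / 2568521313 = 0.00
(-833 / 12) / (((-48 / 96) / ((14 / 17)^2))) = 4802 / 51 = 94.16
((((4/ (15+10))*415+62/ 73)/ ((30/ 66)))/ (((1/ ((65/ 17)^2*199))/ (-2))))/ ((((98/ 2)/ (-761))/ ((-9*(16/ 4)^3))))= -7700759300.12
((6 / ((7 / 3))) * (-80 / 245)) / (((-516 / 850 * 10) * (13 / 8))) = 16320 / 191737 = 0.09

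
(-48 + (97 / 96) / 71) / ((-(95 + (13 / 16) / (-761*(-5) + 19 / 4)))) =0.51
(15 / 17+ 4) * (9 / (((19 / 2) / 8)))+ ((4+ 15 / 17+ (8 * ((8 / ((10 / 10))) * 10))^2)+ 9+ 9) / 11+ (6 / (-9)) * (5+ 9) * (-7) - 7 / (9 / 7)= 1193872034 / 31977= 37335.34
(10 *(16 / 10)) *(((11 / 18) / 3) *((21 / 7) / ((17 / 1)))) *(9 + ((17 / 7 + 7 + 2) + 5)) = 15664 / 1071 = 14.63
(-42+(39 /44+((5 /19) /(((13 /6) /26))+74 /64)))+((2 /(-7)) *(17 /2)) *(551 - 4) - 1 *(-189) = -55066293 /46816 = -1176.23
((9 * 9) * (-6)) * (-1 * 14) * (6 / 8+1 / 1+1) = 18711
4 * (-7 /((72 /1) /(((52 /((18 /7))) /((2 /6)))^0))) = -7 /18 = -0.39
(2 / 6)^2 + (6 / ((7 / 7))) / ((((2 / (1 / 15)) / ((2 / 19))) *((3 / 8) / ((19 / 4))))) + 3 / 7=0.81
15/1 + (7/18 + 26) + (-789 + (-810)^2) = 11796343/18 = 655352.39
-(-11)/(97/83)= 913/97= 9.41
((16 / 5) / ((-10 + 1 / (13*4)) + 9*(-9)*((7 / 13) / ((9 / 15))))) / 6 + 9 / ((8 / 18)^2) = 47002909 / 1031760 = 45.56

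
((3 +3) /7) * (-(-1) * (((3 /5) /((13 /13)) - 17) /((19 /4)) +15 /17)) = -3558 /1615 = -2.20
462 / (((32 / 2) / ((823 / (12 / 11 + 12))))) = 697081 / 384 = 1815.32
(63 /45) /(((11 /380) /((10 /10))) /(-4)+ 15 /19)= 2128 /1189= 1.79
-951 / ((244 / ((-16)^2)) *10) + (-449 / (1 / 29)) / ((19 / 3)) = -12492423 / 5795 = -2155.72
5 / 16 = 0.31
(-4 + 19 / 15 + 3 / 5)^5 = -33554432 / 759375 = -44.19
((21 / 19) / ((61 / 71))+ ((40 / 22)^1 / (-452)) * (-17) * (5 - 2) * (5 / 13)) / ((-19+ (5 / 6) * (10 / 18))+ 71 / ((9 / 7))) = 1380822876 / 37100724661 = 0.04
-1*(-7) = 7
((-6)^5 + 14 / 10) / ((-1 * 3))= 38873 / 15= 2591.53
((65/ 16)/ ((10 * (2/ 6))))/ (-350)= -39/ 11200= -0.00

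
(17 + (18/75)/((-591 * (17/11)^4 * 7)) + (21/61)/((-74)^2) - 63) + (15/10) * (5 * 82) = 547274914066277723/961818740563100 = 569.00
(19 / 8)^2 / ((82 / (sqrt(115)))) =361 * sqrt(115) / 5248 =0.74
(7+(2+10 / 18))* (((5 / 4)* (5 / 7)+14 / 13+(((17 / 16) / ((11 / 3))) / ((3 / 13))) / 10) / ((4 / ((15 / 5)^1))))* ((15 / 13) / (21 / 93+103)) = 0.17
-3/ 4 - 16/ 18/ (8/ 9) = -1.75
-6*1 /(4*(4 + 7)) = -3 /22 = -0.14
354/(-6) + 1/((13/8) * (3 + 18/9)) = -3827/65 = -58.88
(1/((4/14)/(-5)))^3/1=-42875/8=-5359.38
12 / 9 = 4 / 3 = 1.33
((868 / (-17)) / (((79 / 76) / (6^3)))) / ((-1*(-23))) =-14249088 / 30889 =-461.30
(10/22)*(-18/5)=-18/11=-1.64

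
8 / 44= 2 / 11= 0.18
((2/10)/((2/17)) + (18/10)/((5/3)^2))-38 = -8913/250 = -35.65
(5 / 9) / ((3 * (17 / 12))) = 20 / 153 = 0.13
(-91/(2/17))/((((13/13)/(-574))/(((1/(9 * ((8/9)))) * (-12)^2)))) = 7991802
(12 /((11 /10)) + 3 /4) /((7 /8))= 1026 /77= 13.32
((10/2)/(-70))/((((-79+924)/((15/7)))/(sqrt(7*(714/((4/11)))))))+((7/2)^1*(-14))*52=-2548 - 3*sqrt(1122)/4732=-2548.02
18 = 18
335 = 335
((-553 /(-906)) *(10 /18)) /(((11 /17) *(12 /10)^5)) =146890625 /697460544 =0.21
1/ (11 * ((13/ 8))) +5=723/ 143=5.06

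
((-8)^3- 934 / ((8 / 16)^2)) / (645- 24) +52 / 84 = -3005 / 483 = -6.22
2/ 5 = 0.40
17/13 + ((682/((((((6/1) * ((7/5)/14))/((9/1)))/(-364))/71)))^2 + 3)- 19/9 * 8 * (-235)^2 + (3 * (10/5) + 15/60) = 32712714640589125741/468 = 69898962907241721.67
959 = 959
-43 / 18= -2.39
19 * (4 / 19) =4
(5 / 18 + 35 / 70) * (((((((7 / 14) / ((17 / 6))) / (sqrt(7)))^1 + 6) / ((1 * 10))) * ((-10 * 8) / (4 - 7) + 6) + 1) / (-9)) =-721 / 405 - 49 * sqrt(7) / 6885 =-1.80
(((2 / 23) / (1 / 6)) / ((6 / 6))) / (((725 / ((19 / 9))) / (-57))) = -1444 / 16675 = -0.09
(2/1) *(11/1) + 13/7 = 167/7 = 23.86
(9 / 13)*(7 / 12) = 21 / 52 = 0.40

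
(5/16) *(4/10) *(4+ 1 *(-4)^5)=-255/2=-127.50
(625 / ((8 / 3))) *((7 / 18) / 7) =625 / 48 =13.02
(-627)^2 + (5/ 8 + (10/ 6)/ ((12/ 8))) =28305413/ 72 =393130.74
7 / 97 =0.07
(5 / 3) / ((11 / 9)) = 15 / 11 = 1.36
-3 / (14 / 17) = -51 / 14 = -3.64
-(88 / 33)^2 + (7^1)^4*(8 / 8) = 21545 / 9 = 2393.89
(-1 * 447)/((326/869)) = -388443/326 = -1191.54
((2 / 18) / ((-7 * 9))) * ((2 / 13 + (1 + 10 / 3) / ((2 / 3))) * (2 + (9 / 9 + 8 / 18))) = -5363 / 132678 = -0.04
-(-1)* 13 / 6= 13 / 6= 2.17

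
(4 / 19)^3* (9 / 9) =0.01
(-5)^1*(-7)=35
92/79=1.16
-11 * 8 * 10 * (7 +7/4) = -7700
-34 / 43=-0.79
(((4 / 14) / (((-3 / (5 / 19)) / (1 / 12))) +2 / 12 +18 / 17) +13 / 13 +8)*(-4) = -832144 / 20349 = -40.89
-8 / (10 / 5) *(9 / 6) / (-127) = 6 / 127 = 0.05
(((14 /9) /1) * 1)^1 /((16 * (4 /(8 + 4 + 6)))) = 0.44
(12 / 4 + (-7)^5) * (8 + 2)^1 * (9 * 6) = -9074160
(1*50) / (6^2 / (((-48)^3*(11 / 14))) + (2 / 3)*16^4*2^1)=281600 / 492131667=0.00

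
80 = 80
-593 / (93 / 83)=-529.24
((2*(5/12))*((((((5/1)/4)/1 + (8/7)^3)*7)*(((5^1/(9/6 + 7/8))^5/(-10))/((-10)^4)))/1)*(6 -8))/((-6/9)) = -2408320/121328851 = -0.02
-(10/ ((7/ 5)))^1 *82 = -585.71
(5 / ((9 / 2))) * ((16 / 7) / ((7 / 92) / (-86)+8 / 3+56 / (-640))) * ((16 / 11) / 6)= 101273600 / 424102833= 0.24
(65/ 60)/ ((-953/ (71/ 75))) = -923/ 857700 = -0.00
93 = 93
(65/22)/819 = 5/1386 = 0.00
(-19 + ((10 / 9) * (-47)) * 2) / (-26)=4.75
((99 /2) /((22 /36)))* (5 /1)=405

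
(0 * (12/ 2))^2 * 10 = 0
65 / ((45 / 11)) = 15.89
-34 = -34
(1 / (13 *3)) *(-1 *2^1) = -2 / 39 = -0.05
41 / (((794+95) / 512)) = 20992 / 889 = 23.61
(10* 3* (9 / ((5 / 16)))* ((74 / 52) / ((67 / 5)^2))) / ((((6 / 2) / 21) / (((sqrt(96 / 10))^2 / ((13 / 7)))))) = 187971840 / 758641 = 247.77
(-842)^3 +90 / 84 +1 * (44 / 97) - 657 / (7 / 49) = -810661203675 / 1358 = -596952285.47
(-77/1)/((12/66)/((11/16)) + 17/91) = -847847/4969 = -170.63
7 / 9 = 0.78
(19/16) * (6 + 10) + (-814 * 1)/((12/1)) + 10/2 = -263/6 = -43.83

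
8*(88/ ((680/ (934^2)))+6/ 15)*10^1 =153535200/ 17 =9031482.35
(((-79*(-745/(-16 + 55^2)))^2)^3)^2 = 1727429645261504194297539162728180067141762188144775390625/550891730124304802867179492479594769460481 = 3135697181135251.34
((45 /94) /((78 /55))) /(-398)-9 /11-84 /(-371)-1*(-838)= 474886271833 /567091096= 837.41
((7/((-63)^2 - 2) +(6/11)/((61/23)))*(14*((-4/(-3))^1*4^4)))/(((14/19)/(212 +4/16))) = 760031465216/2661857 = 285526.78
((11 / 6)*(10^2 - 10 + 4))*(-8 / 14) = -2068 / 21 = -98.48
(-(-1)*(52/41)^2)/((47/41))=2704/1927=1.40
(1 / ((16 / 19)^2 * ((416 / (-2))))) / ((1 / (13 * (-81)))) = 29241 / 4096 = 7.14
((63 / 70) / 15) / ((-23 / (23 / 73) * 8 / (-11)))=33 / 29200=0.00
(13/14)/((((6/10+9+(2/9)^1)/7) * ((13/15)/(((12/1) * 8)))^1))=16200/221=73.30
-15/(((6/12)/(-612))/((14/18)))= 14280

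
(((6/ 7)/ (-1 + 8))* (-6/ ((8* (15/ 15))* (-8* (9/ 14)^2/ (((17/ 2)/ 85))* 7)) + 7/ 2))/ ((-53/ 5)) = -1081/ 26712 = -0.04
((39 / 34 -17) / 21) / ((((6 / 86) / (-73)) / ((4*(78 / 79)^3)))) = 25489031568 / 8381663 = 3041.05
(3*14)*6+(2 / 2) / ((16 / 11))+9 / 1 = 4187 / 16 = 261.69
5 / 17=0.29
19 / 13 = 1.46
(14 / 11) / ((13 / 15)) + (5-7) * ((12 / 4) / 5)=192 / 715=0.27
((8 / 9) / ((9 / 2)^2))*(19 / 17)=608 / 12393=0.05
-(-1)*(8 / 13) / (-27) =-8 / 351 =-0.02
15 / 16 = 0.94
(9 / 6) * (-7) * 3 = -63 / 2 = -31.50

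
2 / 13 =0.15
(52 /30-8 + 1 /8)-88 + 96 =223 /120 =1.86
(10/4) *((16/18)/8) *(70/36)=175/324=0.54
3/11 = 0.27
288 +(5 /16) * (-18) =2259 /8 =282.38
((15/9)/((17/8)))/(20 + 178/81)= 540/15283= 0.04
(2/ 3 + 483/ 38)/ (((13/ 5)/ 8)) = 30500/ 741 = 41.16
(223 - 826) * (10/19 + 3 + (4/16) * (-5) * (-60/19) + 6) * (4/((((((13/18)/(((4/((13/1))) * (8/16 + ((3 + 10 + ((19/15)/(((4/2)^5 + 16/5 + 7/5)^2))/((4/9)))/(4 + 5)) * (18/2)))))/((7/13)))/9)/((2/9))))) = -31270849376256/155325703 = -201324.37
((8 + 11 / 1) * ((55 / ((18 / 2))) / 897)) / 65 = 209 / 104949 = 0.00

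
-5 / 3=-1.67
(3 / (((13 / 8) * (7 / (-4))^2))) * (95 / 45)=2432 / 1911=1.27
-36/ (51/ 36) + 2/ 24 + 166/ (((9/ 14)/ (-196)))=-30989773/ 612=-50636.88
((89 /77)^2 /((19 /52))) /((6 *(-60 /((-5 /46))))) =102973 /93275028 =0.00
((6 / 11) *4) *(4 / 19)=96 / 209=0.46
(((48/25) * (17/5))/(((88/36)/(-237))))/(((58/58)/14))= -12183696/1375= -8860.87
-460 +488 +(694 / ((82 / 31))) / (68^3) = 360978693 / 12891712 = 28.00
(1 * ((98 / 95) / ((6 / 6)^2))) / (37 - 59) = -0.05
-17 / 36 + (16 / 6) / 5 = 11 / 180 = 0.06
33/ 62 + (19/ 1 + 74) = 5799/ 62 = 93.53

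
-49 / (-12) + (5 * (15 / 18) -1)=7.25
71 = 71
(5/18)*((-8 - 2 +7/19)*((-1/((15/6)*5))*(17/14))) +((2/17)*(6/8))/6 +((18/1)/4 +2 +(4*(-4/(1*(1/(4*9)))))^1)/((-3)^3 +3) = 13025407/542640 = 24.00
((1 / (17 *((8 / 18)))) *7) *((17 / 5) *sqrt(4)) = 63 / 10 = 6.30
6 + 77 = 83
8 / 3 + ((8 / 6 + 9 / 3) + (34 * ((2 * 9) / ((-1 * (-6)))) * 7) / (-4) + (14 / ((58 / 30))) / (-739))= -7351253 / 42862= -171.51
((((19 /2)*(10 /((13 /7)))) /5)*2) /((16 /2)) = 2.56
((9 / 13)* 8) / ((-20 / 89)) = -1602 / 65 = -24.65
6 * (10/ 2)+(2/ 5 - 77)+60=67/ 5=13.40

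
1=1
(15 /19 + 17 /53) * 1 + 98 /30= 66113 /15105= 4.38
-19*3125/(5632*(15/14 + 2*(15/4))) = -83125/67584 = -1.23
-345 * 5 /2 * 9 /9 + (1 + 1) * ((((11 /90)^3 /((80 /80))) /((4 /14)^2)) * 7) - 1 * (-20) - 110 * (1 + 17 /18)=-1056.08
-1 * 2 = -2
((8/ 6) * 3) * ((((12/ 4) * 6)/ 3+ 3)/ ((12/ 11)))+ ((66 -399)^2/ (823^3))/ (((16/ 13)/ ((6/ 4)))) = 588662830623/ 17838136544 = 33.00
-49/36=-1.36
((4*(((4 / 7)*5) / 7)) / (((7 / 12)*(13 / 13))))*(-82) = -78720 / 343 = -229.50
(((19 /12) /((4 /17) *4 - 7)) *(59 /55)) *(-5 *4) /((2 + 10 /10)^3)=19057 /91773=0.21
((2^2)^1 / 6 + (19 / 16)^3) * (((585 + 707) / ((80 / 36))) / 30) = 9292387 / 204800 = 45.37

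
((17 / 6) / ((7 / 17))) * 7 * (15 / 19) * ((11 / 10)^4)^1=4231249 / 76000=55.67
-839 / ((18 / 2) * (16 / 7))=-5873 / 144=-40.78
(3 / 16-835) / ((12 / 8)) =-13357 / 24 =-556.54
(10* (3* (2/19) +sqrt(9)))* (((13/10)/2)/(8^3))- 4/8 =-8909/19456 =-0.46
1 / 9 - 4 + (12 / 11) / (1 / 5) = 155 / 99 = 1.57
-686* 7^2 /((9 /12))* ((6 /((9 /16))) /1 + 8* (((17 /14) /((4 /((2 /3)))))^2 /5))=-64935388 /135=-481002.87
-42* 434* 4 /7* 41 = -427056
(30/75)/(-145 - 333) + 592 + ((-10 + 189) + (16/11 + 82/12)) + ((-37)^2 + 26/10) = 169640461/78870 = 2150.89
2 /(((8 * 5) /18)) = 9 /10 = 0.90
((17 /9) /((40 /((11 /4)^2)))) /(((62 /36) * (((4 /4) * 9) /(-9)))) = -2057 /9920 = -0.21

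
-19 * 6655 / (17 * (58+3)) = -126445 / 1037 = -121.93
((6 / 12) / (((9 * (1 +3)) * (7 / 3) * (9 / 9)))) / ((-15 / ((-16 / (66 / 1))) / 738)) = 82 / 1155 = 0.07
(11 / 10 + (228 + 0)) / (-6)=-2291 / 60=-38.18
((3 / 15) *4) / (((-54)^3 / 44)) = -22 / 98415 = -0.00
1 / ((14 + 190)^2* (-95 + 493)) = 1 / 16563168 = 0.00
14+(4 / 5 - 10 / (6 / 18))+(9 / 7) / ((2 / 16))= -172 / 35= -4.91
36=36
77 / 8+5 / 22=9.85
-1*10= -10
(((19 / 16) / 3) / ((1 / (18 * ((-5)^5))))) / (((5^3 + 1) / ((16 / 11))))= -257.03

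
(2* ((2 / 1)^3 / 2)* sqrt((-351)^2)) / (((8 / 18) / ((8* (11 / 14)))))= 277992 / 7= 39713.14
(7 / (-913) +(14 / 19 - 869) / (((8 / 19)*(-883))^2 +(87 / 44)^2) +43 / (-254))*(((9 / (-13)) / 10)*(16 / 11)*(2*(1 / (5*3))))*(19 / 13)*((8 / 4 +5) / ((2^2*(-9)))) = -364001553188946022 / 520610489713189572125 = -0.00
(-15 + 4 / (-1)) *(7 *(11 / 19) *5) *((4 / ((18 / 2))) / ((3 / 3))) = -171.11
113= 113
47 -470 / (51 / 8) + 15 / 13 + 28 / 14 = -23.57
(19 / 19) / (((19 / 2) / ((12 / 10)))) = 0.13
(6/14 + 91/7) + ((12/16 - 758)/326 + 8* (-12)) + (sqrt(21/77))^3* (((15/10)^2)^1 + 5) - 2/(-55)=-42602069/502040 + 87* sqrt(33)/484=-83.83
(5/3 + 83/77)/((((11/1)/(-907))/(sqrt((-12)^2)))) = -2300152/847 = -2715.65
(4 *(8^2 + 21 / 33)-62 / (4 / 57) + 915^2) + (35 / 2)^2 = 36823877 / 44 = 836906.30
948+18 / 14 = 6645 / 7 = 949.29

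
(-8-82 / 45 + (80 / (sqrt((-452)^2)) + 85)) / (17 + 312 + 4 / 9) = 383179 / 1675225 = 0.23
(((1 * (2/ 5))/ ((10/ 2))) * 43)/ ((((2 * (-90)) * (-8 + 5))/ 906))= 6493/ 1125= 5.77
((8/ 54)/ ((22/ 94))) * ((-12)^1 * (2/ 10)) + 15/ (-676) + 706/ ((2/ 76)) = 8976669583/ 334620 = 26826.46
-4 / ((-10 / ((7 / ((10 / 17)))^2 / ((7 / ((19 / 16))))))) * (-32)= -307.50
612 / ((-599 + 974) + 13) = 153 / 97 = 1.58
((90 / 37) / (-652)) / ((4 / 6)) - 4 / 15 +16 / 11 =4706029 / 3980460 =1.18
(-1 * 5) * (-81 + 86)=-25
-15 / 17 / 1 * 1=-15 / 17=-0.88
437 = 437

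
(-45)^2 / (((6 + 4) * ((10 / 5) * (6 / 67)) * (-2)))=-9045 / 16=-565.31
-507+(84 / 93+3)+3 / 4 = -62291 / 124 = -502.35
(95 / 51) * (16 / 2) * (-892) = -677920 / 51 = -13292.55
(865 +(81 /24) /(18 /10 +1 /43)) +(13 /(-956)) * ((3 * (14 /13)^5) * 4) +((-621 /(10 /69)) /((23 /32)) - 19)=-547364771302017 /107032918720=-5113.99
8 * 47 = 376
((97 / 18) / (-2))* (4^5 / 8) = -3104 / 9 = -344.89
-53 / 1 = -53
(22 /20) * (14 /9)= 77 /45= 1.71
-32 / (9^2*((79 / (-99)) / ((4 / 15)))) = 1408 / 10665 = 0.13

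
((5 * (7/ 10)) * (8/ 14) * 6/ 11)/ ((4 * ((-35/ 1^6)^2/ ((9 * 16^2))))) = 6912/ 13475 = 0.51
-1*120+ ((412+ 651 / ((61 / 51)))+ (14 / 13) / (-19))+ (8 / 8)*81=13819784 / 15067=917.22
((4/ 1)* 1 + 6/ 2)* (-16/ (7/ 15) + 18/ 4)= -417/ 2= -208.50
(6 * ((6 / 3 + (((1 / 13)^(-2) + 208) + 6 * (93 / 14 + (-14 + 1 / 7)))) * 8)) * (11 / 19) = 1240800 / 133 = 9329.32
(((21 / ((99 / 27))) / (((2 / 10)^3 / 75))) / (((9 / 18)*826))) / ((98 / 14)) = 84375 / 4543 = 18.57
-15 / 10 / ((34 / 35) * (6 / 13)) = -3.35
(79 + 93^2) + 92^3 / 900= 2158472 / 225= 9593.21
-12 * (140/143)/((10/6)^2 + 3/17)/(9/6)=-42840/16159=-2.65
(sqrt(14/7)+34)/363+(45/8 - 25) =-55993/2904+sqrt(2)/363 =-19.28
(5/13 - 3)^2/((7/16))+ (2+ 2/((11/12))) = 257874/13013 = 19.82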